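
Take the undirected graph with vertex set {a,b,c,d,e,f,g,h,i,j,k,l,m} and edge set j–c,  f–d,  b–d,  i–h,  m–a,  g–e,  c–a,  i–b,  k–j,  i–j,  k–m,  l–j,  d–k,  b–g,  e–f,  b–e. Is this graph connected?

A breadth-first search from a visits a, c, m, j, k, l, i, d, h, b, f, g, e — all 13 vertices — so the graph is connected.

Yes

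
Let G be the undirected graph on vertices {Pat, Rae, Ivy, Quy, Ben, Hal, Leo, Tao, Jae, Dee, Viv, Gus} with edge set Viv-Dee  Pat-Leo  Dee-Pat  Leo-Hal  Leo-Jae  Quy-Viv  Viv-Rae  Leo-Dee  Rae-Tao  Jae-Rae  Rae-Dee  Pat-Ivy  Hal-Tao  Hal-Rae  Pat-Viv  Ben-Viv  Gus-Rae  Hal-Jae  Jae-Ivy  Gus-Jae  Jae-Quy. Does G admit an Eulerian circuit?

No

Degrees: Pat:4, Rae:6, Ivy:2, Quy:2, Ben:1, Hal:4, Leo:4, Tao:2, Jae:6, Dee:4, Viv:5, Gus:2
Ben, Viv have odd degree; an Eulerian circuit needs every degree to be even, so none exists.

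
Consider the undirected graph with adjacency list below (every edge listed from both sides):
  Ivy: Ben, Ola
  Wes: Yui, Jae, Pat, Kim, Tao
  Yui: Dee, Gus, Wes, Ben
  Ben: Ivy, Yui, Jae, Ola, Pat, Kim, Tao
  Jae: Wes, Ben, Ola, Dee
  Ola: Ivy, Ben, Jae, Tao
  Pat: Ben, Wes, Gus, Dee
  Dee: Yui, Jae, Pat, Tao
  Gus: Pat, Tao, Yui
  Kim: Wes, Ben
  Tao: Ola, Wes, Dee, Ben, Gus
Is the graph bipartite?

No

The cycle Ola-Ben-Tao-Ola has length 3, which is odd, so the graph is not bipartite.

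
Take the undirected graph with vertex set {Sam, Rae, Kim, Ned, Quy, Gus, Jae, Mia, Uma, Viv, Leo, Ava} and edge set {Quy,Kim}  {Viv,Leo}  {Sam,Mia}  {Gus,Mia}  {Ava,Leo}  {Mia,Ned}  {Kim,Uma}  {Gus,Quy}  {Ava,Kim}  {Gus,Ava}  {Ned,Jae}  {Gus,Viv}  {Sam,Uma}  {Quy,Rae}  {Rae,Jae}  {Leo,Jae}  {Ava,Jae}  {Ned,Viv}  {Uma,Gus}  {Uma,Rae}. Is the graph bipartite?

No

Leo-Jae-Ava-Leo is an odd cycle (length 3), and a bipartite graph can contain only even cycles.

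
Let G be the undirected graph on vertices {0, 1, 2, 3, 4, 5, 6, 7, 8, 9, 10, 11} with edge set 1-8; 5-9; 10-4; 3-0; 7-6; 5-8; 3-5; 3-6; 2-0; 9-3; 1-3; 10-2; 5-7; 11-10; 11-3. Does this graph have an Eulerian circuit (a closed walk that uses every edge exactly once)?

Degrees: 0:2, 1:2, 2:2, 3:6, 4:1, 5:4, 6:2, 7:2, 8:2, 9:2, 10:3, 11:2
4, 10 have odd degree; an Eulerian circuit needs every degree to be even, so none exists.

No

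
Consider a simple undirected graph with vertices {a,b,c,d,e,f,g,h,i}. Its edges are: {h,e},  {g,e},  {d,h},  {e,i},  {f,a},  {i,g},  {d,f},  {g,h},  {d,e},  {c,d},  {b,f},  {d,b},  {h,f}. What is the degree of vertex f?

4

Neighbors of f: a, b, d, h.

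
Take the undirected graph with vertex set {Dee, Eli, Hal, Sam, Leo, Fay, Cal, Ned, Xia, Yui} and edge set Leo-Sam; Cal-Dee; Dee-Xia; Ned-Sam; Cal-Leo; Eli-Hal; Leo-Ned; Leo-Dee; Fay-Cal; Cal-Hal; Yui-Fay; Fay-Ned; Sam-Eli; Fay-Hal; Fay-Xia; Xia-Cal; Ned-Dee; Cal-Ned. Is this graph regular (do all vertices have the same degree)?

No

Degrees: Dee:4, Eli:2, Hal:3, Sam:3, Leo:4, Fay:5, Cal:6, Ned:5, Xia:3, Yui:1
Degrees are not all equal (e.g. deg(Yui)=1 but deg(Cal)=6); not regular.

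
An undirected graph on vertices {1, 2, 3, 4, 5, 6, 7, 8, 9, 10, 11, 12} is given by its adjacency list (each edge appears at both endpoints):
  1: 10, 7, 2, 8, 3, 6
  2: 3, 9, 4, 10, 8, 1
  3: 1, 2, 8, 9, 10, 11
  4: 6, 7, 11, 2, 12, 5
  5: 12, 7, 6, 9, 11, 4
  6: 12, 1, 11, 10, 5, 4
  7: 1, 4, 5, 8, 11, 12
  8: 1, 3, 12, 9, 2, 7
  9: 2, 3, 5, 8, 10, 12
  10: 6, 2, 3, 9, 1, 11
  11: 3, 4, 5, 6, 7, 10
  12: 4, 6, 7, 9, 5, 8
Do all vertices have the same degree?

Yes

Degrees: 1:6, 2:6, 3:6, 4:6, 5:6, 6:6, 7:6, 8:6, 9:6, 10:6, 11:6, 12:6
All degrees equal 6; the graph is regular.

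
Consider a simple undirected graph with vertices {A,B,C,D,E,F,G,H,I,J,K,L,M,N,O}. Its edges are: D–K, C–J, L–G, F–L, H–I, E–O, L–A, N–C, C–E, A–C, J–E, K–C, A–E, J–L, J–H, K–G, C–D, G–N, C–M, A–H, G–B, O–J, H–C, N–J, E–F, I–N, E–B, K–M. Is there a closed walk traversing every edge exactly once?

Degrees: A:4, B:2, C:8, D:2, E:6, F:2, G:4, H:4, I:2, J:6, K:4, L:4, M:2, N:4, O:2
All degrees are even and the non-isolated vertices are connected — an Eulerian circuit exists.

Yes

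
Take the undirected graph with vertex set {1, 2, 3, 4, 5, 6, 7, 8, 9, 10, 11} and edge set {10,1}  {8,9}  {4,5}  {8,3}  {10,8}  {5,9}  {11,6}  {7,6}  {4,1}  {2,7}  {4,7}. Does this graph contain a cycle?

Yes

The graph has 11 vertices, 11 edges, and 1 connected component.
Since 11 > 11 - 1, a cycle must exist; for instance 1-4-5-9-8-10-1.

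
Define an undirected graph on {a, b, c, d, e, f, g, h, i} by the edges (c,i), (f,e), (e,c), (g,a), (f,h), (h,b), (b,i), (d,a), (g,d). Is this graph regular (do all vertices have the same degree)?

Degrees: a:2, b:2, c:2, d:2, e:2, f:2, g:2, h:2, i:2
All degrees equal 2; the graph is regular.

Yes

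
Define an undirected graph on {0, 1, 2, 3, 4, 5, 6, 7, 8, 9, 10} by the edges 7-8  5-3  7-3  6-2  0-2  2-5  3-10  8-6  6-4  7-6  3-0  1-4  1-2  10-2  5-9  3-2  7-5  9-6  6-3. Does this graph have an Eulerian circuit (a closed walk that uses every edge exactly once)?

Degrees: 0:2, 1:2, 2:6, 3:6, 4:2, 5:4, 6:6, 7:4, 8:2, 9:2, 10:2
Every vertex has even degree and the edges form a single connected piece, so an Eulerian circuit exists.

Yes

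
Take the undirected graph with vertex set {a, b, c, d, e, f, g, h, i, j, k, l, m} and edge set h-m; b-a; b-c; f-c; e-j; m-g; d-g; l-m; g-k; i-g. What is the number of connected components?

3

Component: {e, j}
Component: {a, b, c, f}
Component: {d, g, h, i, k, l, m}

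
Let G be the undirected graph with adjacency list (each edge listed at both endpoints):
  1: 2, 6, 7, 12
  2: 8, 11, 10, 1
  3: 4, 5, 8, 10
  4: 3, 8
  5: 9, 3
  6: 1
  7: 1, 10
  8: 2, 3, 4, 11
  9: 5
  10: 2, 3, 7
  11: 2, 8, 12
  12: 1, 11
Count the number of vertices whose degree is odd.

Degrees: 1:4, 2:4, 3:4, 4:2, 5:2, 6:1, 7:2, 8:4, 9:1, 10:3, 11:3, 12:2
Odd-degree vertices: 6, 9, 10, 11.

4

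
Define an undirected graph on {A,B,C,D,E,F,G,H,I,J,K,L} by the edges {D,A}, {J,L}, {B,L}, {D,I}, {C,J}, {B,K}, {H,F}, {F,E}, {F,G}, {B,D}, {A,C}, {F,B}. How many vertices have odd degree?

Degrees: A:2, B:4, C:2, D:3, E:1, F:4, G:1, H:1, I:1, J:2, K:1, L:2
Odd-degree vertices: D, E, G, H, I, K.

6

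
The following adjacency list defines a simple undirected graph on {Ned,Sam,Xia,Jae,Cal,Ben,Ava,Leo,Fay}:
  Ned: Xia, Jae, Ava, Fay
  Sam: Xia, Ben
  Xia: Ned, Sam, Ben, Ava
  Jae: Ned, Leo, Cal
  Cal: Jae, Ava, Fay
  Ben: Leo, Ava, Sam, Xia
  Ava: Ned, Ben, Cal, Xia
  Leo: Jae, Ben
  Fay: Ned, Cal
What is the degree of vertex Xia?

4

Neighbors of Xia: Ned, Sam, Ben, Ava.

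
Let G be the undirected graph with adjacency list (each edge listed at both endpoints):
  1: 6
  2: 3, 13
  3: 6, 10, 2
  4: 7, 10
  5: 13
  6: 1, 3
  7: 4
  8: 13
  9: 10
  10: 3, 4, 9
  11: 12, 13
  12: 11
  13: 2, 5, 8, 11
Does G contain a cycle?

No

The graph has 13 vertices, 12 edges, and 1 connected component.
Since 12 = 13 - 1, the graph is a forest and contains no cycle.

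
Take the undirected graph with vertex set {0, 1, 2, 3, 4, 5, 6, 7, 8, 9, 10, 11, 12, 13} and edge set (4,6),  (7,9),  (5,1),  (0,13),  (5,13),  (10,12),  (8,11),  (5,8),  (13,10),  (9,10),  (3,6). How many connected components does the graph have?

3

Component: {2}
Component: {3, 4, 6}
Component: {0, 1, 5, 7, 8, 9, 10, 11, 12, 13}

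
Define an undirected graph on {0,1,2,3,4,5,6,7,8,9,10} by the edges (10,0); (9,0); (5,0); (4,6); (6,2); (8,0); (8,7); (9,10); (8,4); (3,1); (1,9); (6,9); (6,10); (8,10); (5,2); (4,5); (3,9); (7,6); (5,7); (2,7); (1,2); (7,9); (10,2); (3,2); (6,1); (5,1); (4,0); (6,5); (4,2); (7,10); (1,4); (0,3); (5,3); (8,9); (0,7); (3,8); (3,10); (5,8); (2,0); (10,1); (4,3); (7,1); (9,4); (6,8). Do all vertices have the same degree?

Degrees: 0:8, 1:8, 2:8, 3:8, 4:8, 5:8, 6:8, 7:8, 8:8, 9:8, 10:8
Every vertex has degree 8, so the graph is 8-regular.

Yes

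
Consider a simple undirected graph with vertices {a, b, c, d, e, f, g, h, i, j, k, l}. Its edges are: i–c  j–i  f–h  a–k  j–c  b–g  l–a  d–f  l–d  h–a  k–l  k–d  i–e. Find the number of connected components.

Component: {b, g}
Component: {c, e, i, j}
Component: {a, d, f, h, k, l}

3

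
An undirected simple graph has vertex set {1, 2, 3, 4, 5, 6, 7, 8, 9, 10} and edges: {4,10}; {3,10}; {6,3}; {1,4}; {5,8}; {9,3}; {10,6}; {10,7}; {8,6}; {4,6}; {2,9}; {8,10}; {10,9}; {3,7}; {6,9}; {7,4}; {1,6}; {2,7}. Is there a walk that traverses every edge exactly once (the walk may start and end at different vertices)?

Degrees: 1:2, 2:2, 3:4, 4:4, 5:1, 6:6, 7:4, 8:3, 9:4, 10:6
Odd-degree vertices: 5, 8 (2 total).
The non-isolated vertices are connected and exactly 2 have odd degree, so an Eulerian trail exists (from 5 to 8).

Yes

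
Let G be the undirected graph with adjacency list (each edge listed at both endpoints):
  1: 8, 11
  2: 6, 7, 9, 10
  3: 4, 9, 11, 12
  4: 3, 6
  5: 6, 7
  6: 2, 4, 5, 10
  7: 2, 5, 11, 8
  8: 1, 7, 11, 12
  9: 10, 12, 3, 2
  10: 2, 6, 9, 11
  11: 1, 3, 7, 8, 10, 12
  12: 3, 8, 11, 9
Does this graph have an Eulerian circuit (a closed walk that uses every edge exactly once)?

Degrees: 1:2, 2:4, 3:4, 4:2, 5:2, 6:4, 7:4, 8:4, 9:4, 10:4, 11:6, 12:4
Every vertex has even degree and the edges form a single connected piece, so an Eulerian circuit exists.

Yes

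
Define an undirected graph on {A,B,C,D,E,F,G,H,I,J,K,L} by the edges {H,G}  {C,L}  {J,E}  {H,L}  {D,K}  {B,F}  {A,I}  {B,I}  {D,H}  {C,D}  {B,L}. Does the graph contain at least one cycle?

|V| = 12, |E| = 11, number of components = 2.
Since 11 > 12 - 2, a cycle must exist; for instance L-H-D-C-L.

Yes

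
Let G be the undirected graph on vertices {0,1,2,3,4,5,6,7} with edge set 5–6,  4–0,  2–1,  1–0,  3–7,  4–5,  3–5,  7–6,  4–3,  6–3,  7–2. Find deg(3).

4

Neighbors of 3: 4, 5, 6, 7.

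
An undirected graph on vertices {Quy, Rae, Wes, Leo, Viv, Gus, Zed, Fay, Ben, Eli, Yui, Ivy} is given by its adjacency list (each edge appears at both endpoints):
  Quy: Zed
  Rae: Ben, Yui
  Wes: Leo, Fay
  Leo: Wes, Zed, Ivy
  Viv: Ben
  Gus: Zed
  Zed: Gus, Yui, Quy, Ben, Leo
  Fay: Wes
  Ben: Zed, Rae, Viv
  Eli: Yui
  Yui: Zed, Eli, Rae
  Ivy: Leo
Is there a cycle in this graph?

Yes

|V| = 12, |E| = 12, number of components = 1.
One cycle is Zed-Ben-Rae-Yui-Zed.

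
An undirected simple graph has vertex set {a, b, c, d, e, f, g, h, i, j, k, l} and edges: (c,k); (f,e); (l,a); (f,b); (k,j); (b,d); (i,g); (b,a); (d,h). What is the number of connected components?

3

Component: {g, i}
Component: {c, j, k}
Component: {a, b, d, e, f, h, l}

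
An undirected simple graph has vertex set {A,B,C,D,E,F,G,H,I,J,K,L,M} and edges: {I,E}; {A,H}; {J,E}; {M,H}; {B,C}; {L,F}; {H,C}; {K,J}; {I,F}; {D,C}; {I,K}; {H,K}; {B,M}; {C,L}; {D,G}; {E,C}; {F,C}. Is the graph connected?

Yes

Starting from A and exploring outward reaches every vertex (A, H, C, K, M, D, F, B, L, E, I, J, G); the graph is connected.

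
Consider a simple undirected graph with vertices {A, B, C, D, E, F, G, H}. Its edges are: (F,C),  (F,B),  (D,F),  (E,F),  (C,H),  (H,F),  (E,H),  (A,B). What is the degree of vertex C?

2

Neighbors of C: F, H.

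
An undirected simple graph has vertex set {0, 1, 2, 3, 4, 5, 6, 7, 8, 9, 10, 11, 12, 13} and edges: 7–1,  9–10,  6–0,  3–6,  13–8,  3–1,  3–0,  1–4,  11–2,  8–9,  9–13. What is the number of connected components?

Component: {5}
Component: {12}
Component: {2, 11}
Component: {8, 9, 10, 13}
Component: {0, 1, 3, 4, 6, 7}

5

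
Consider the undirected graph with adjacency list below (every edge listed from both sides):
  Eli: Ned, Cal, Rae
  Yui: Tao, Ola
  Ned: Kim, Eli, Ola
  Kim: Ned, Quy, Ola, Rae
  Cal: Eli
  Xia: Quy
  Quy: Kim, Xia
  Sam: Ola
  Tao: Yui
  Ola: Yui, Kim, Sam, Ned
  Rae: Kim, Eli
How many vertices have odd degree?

6

Degrees: Eli:3, Yui:2, Ned:3, Kim:4, Cal:1, Xia:1, Quy:2, Sam:1, Tao:1, Ola:4, Rae:2
Odd-degree vertices: Eli, Ned, Cal, Xia, Sam, Tao.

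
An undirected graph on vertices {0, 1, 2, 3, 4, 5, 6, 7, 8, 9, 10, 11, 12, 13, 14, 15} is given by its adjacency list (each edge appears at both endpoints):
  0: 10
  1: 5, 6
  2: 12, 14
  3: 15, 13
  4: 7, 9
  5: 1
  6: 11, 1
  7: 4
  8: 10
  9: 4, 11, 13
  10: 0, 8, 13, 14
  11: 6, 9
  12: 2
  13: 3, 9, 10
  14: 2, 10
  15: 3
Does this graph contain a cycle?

No

The graph has 16 vertices, 15 edges, and 1 connected component.
Since 15 = 16 - 1, the graph is a forest and contains no cycle.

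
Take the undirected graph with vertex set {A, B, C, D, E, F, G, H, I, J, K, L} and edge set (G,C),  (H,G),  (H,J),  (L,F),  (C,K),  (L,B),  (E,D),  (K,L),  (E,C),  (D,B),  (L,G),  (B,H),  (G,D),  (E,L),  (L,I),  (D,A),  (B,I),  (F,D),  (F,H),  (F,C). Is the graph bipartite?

No

I-B-L-I is an odd cycle (length 3), and a bipartite graph can contain only even cycles.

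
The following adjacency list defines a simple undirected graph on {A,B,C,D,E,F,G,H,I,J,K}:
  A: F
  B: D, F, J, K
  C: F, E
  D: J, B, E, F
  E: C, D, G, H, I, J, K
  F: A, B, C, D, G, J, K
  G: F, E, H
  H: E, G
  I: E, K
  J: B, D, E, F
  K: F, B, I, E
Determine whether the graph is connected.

Yes

A breadth-first search from A visits A, F, J, B, G, K, D, C, E, H, I — all 11 vertices — so the graph is connected.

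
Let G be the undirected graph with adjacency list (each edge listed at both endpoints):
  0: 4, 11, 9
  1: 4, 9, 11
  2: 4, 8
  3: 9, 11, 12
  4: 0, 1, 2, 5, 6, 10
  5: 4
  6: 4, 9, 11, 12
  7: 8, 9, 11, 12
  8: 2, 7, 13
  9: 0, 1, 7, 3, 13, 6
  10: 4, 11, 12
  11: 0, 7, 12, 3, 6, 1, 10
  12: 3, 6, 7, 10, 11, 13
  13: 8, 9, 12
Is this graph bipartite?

No

12-11-10-12 is an odd cycle (length 3), and a bipartite graph can contain only even cycles.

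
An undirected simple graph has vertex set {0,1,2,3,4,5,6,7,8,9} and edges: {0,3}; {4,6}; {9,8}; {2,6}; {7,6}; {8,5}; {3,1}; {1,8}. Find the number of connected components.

2

Component: {2, 4, 6, 7}
Component: {0, 1, 3, 5, 8, 9}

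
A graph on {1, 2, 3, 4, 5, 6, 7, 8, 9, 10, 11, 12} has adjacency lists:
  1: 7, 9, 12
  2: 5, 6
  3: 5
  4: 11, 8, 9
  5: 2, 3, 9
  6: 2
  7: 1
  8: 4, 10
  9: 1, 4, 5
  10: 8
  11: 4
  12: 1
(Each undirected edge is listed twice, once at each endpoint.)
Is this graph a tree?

The graph has 12 vertices and 11 edges.
It is connected with exactly 11 edges, hence acyclic — it is a tree.

Yes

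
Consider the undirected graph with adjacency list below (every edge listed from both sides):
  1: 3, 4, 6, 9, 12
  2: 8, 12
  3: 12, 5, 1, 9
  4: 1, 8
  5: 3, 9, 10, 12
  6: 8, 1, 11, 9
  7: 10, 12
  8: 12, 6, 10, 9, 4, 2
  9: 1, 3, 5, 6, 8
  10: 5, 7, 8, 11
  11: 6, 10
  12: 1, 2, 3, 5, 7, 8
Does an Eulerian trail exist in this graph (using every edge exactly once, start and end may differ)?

Degrees: 1:5, 2:2, 3:4, 4:2, 5:4, 6:4, 7:2, 8:6, 9:5, 10:4, 11:2, 12:6
Odd-degree vertices: 1, 9 (2 total).
With 2 odd-degree vertices and all edges in one connected piece, an Eulerian trail exists (from 1 to 9).

Yes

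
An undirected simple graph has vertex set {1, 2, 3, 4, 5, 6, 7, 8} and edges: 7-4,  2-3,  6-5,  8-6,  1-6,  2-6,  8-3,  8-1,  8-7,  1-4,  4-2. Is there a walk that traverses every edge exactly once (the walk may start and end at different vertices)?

Degrees: 1:3, 2:3, 3:2, 4:3, 5:1, 6:4, 7:2, 8:4
Odd-degree vertices: 1, 2, 4, 5 (4 total).
An Eulerian trail requires 0 or 2 odd-degree vertices; here there are 4.

No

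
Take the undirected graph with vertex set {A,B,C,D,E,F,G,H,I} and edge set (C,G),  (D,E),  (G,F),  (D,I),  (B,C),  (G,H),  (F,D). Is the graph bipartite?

Yes

Partition the vertices as {A, C, E, F, H, I} vs {B, D, G}. Each listed edge has one endpoint in each part, so the graph is bipartite.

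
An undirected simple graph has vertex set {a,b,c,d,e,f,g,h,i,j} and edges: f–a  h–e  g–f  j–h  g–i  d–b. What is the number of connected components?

4

Component: {c}
Component: {b, d}
Component: {e, h, j}
Component: {a, f, g, i}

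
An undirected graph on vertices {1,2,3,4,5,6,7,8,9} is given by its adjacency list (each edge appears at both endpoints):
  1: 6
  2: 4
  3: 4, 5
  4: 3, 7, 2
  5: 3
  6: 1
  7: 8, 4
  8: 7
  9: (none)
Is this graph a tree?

The graph has 9 vertices and 6 edges.
It splits into 3 components, so it cannot be a tree.

No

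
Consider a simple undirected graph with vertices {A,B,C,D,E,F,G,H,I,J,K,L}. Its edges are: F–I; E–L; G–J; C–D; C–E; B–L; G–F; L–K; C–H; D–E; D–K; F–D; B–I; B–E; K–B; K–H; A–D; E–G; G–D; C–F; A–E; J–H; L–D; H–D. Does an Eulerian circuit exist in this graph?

Yes

Degrees: A:2, B:4, C:4, D:8, E:6, F:4, G:4, H:4, I:2, J:2, K:4, L:4
Every vertex has even degree and the edges form a single connected piece, so an Eulerian circuit exists.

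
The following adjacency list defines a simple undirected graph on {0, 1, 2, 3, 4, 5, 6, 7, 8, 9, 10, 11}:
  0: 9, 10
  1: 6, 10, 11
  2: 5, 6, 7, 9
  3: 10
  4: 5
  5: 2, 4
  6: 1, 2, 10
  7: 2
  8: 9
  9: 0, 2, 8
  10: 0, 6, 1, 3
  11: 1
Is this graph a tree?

The graph has 12 vertices and 13 edges.
Connected but with 13 > 11 edges, so it has a cycle and is not a tree.

No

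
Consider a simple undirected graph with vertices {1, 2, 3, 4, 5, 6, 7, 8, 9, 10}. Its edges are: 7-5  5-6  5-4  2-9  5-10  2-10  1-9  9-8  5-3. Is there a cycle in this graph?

No

The graph has 10 vertices, 9 edges, and 1 connected component.
A forest on 10 vertices with 1 component has exactly 9 edges, which matches — so no cycle.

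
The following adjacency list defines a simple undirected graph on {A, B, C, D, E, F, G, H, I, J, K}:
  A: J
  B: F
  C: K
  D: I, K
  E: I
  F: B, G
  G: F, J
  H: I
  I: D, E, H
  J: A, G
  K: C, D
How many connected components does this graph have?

2

Component: {A, B, F, G, J}
Component: {C, D, E, H, I, K}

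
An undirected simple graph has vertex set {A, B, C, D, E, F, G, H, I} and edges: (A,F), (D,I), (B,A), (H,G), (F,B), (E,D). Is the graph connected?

Component: {C}
Component: {G, H}
Component: {A, B, F}
Component: {D, E, I}
There are 4 separate components, so the graph is not connected.

No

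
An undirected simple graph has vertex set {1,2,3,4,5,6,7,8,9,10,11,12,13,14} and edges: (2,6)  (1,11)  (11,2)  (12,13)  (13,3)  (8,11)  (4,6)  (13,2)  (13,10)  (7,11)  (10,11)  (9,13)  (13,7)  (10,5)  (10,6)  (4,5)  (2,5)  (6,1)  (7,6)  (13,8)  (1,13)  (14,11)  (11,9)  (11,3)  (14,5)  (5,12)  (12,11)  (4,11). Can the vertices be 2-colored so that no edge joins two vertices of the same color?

Color {5, 6, 11, 13} black and {1, 2, 3, 4, 7, 8, 9, 10, 12, 14} white. No edge joins two same-colored vertices, so the graph is bipartite.

Yes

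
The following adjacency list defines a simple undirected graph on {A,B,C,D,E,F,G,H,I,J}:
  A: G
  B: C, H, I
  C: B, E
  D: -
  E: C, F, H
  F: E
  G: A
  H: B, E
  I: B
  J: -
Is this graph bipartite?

A valid 2-coloring puts {C, D, F, G, H, I, J} on one side and {A, B, E} on the other; every edge crosses between the two sides.

Yes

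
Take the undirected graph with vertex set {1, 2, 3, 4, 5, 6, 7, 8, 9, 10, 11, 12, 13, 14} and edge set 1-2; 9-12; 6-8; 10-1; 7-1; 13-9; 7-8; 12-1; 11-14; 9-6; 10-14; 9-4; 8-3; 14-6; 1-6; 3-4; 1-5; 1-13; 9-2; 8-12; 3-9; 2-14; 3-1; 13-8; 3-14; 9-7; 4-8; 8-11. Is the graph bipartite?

3-4-8-3 is an odd cycle (length 3), and a bipartite graph can contain only even cycles.

No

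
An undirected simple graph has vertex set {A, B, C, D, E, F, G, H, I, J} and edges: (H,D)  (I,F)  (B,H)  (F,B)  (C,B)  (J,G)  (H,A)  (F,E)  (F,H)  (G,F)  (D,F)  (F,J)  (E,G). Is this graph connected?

Starting from A and exploring outward reaches every vertex (A, H, B, F, D, C, I, G, E, J); the graph is connected.

Yes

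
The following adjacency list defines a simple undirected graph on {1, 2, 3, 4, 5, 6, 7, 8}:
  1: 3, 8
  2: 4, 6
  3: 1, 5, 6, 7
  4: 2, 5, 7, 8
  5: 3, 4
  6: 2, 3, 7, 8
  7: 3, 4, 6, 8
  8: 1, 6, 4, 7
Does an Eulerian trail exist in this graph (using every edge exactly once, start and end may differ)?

Yes

Degrees: 1:2, 2:2, 3:4, 4:4, 5:2, 6:4, 7:4, 8:4
Odd-degree vertices: none (0 total).
With 0 odd-degree vertices and all edges in one connected piece, an Eulerian trail exists.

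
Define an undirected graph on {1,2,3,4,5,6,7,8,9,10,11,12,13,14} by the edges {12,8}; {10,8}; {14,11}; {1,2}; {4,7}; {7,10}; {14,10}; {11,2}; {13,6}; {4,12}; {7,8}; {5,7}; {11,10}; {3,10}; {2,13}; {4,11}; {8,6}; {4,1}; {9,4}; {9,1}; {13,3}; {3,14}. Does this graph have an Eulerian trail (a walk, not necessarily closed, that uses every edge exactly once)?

Degrees: 1:3, 2:3, 3:3, 4:5, 5:1, 6:2, 7:4, 8:4, 9:2, 10:5, 11:4, 12:2, 13:3, 14:3
Odd-degree vertices: 1, 2, 3, 4, 5, 10, 13, 14 (8 total).
An Eulerian trail requires 0 or 2 odd-degree vertices; here there are 8.

No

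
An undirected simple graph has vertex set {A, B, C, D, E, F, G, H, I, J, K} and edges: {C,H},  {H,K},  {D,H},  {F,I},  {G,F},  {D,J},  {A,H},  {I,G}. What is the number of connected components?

4

Component: {B}
Component: {E}
Component: {F, G, I}
Component: {A, C, D, H, J, K}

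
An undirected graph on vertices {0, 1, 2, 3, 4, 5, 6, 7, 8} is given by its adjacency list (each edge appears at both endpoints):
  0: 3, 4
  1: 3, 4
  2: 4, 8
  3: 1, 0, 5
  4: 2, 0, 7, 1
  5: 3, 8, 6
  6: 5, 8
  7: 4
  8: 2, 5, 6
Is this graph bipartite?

The cycle 5-6-8-5 has length 3, which is odd, so the graph is not bipartite.

No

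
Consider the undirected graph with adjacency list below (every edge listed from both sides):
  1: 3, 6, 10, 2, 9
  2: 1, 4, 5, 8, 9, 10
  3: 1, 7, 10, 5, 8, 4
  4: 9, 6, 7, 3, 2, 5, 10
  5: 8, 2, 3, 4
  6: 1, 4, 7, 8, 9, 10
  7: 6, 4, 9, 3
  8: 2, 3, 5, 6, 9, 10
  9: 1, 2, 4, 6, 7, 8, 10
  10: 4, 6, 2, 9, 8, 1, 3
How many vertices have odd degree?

Degrees: 1:5, 2:6, 3:6, 4:7, 5:4, 6:6, 7:4, 8:6, 9:7, 10:7
Odd-degree vertices: 1, 4, 9, 10.

4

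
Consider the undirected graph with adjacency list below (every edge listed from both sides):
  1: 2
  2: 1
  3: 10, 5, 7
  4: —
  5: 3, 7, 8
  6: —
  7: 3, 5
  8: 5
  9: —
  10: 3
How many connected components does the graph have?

Component: {4}
Component: {6}
Component: {9}
Component: {1, 2}
Component: {3, 5, 7, 8, 10}

5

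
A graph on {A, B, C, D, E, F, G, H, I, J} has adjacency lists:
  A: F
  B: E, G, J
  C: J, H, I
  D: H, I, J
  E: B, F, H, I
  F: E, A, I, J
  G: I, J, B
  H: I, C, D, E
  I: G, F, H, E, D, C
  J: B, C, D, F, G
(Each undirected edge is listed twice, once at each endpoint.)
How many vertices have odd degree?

6

Degrees: A:1, B:3, C:3, D:3, E:4, F:4, G:3, H:4, I:6, J:5
Odd-degree vertices: A, B, C, D, G, J.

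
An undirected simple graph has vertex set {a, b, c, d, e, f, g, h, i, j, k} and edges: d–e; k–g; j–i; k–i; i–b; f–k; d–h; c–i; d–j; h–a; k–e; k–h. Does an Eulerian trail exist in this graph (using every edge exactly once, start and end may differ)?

No

Degrees: a:1, b:1, c:1, d:3, e:2, f:1, g:1, h:3, i:4, j:2, k:5
Odd-degree vertices: a, b, c, d, f, g, h, k (8 total).
An Eulerian trail requires 0 or 2 odd-degree vertices; here there are 8.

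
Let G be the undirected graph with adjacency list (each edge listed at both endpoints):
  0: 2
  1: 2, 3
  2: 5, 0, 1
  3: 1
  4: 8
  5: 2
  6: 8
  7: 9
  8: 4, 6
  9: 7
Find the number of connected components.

3

Component: {7, 9}
Component: {4, 6, 8}
Component: {0, 1, 2, 3, 5}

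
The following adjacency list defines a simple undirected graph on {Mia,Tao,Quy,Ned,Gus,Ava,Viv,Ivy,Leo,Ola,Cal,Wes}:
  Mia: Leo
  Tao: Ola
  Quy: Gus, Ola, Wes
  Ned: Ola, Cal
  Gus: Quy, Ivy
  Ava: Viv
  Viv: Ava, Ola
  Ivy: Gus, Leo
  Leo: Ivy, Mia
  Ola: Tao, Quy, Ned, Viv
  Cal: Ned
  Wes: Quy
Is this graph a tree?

Yes

|V| = 12, |E| = 11.
Connected and |E| = |V| - 1, which characterizes a tree.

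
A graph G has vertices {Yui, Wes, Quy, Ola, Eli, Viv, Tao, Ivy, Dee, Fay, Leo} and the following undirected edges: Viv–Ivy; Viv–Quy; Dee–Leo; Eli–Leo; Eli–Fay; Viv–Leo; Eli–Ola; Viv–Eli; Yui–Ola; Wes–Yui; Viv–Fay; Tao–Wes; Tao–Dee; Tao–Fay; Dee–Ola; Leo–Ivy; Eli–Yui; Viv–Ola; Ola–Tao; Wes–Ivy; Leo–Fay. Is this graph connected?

Yes

Starting from Yui and exploring outward reaches every vertex (Yui, Wes, Eli, Ola, Tao, Ivy, Fay, Viv, Leo, Dee, Quy); the graph is connected.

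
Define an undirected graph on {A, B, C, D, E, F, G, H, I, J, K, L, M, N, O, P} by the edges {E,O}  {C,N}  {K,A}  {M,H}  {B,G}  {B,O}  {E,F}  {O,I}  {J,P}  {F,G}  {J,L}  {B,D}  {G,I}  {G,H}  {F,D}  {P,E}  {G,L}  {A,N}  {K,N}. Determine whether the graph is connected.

Component: {A, C, K, N}
Component: {B, D, E, F, G, H, I, J, L, M, O, P}
No edge joins these 2 groups, so the graph is disconnected.

No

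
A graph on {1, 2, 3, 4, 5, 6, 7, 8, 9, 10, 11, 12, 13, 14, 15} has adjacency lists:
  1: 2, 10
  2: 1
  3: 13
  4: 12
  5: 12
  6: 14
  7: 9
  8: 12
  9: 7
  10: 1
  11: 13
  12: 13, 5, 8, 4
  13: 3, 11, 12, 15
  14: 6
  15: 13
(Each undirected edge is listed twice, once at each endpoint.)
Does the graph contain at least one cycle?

|V| = 15, |E| = 11, number of components = 4.
Since 11 = 15 - 4, the graph is a forest and contains no cycle.

No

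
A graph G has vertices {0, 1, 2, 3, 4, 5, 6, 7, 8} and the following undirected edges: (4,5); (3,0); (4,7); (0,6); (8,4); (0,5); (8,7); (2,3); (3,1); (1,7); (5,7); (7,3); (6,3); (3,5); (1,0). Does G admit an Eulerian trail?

No

Degrees: 0:4, 1:3, 2:1, 3:6, 4:3, 5:4, 6:2, 7:5, 8:2
Odd-degree vertices: 1, 2, 4, 7 (4 total).
An Eulerian trail requires 0 or 2 odd-degree vertices; here there are 4.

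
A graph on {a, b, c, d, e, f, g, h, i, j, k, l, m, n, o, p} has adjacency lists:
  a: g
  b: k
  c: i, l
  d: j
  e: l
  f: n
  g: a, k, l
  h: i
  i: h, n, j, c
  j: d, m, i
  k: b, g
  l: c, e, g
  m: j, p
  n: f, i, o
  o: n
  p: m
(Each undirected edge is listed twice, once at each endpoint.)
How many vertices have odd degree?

12

Degrees: a:1, b:1, c:2, d:1, e:1, f:1, g:3, h:1, i:4, j:3, k:2, l:3, m:2, n:3, o:1, p:1
Odd-degree vertices: a, b, d, e, f, g, h, j, l, n, o, p.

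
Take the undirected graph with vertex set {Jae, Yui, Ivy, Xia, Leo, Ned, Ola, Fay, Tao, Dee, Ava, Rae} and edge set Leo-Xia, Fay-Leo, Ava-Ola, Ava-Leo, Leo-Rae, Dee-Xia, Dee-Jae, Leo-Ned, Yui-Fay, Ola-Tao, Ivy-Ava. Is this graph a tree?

|V| = 12, |E| = 11.
It is connected with exactly 11 edges, hence acyclic — it is a tree.

Yes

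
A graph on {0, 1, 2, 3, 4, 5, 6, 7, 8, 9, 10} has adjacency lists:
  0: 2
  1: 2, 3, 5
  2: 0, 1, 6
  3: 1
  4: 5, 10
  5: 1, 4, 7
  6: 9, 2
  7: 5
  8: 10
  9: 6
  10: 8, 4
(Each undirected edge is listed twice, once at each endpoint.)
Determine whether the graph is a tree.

Yes

The graph has 11 vertices and 10 edges.
Connected and |E| = |V| - 1, which characterizes a tree.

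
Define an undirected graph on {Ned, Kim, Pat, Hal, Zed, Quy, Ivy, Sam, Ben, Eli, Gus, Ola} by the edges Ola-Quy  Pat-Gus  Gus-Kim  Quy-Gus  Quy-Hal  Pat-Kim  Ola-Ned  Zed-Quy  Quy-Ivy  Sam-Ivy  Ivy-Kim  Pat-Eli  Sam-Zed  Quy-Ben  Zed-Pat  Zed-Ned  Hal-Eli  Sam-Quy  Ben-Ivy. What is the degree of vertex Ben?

2

Neighbors of Ben: Quy, Ivy.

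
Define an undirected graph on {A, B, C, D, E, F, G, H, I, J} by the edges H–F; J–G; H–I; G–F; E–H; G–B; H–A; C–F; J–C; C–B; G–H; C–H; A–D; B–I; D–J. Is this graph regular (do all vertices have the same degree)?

Degrees: A:2, B:3, C:4, D:2, E:1, F:3, G:4, H:6, I:2, J:3
Vertex E has degree 1 while H has degree 6, so the graph is not regular.

No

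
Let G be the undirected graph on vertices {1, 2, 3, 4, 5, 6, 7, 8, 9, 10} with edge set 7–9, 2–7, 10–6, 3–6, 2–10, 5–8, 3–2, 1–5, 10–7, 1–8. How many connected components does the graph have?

3

Component: {4}
Component: {1, 5, 8}
Component: {2, 3, 6, 7, 9, 10}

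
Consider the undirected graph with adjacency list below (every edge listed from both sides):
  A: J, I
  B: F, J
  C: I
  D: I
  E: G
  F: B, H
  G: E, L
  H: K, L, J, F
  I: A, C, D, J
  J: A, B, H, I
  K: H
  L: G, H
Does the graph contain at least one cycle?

Yes

|V| = 12, |E| = 13, number of components = 1.
Since 13 > 12 - 1, a cycle must exist; for instance J-H-F-B-J.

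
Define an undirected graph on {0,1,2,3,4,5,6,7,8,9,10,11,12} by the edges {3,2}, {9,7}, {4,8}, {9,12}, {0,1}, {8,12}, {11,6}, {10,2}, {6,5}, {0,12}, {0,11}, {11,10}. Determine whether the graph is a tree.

|V| = 13, |E| = 12.
It is connected with exactly 12 edges, hence acyclic — it is a tree.

Yes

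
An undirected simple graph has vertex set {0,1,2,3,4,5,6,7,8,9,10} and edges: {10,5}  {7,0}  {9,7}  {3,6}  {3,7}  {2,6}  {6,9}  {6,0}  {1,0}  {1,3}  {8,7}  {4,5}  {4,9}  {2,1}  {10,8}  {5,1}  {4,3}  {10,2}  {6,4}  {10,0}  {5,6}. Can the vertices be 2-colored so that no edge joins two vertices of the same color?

No

The cycle 3-4-6-3 has length 3, which is odd, so the graph is not bipartite.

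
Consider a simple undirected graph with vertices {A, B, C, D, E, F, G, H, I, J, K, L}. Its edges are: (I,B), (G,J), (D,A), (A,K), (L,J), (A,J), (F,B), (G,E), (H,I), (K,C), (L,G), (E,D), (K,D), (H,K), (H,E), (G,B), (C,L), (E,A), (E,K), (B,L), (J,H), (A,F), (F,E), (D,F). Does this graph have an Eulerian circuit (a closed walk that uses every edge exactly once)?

Degrees: A:5, B:4, C:2, D:4, E:6, F:4, G:4, H:4, I:2, J:4, K:5, L:4
Vertices with odd degree: A, K. An Eulerian circuit requires all degrees even.

No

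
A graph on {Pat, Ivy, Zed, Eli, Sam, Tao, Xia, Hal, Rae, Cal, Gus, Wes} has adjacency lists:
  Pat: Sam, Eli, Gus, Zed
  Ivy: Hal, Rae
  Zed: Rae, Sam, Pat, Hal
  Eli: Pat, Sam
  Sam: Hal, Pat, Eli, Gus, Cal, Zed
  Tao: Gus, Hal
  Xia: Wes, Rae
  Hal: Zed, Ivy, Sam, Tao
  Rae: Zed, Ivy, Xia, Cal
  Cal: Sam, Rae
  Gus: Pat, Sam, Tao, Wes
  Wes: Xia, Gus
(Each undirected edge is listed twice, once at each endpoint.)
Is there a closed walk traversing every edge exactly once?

Yes

Degrees: Pat:4, Ivy:2, Zed:4, Eli:2, Sam:6, Tao:2, Xia:2, Hal:4, Rae:4, Cal:2, Gus:4, Wes:2
All degrees are even and the non-isolated vertices are connected — an Eulerian circuit exists.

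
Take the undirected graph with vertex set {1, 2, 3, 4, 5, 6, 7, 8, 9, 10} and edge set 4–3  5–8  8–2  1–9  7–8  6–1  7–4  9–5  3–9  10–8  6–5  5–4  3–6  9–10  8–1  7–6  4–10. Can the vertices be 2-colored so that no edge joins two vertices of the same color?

A valid 2-coloring puts {4, 6, 8, 9} on one side and {1, 2, 3, 5, 7, 10} on the other; every edge crosses between the two sides.

Yes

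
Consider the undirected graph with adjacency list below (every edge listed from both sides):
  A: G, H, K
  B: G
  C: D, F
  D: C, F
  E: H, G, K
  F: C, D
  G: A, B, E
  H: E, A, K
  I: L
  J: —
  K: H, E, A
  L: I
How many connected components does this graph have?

Component: {J}
Component: {I, L}
Component: {C, D, F}
Component: {A, B, E, G, H, K}

4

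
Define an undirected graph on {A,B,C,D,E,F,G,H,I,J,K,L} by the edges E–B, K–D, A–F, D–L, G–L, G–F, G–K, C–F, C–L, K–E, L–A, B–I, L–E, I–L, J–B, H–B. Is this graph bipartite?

Yes

Color {B, F, K, L} black and {A, C, D, E, G, H, I, J} white. No edge joins two same-colored vertices, so the graph is bipartite.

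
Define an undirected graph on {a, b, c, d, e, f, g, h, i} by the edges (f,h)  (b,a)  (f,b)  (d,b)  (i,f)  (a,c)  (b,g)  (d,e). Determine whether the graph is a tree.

The graph has 9 vertices and 8 edges.
Connected and |E| = |V| - 1, which characterizes a tree.

Yes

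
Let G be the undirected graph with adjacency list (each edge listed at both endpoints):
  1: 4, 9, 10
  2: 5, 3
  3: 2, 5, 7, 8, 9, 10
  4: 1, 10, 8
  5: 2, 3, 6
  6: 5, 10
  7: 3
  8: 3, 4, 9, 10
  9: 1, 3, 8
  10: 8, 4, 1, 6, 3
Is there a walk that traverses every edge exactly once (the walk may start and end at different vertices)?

Degrees: 1:3, 2:2, 3:6, 4:3, 5:3, 6:2, 7:1, 8:4, 9:3, 10:5
Odd-degree vertices: 1, 4, 5, 7, 9, 10 (6 total).
An Eulerian trail requires 0 or 2 odd-degree vertices; here there are 6.

No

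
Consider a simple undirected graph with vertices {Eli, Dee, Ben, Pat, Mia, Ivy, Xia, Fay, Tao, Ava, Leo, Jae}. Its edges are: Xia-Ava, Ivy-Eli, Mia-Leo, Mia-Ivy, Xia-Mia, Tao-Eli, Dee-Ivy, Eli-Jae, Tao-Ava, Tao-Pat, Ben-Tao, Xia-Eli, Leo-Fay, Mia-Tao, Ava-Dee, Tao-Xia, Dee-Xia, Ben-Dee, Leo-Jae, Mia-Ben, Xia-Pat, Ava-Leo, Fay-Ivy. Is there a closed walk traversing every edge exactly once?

No

Degrees: Eli:4, Dee:4, Ben:3, Pat:2, Mia:5, Ivy:4, Xia:6, Fay:2, Tao:6, Ava:4, Leo:4, Jae:2
Ben, Mia have odd degree; an Eulerian circuit needs every degree to be even, so none exists.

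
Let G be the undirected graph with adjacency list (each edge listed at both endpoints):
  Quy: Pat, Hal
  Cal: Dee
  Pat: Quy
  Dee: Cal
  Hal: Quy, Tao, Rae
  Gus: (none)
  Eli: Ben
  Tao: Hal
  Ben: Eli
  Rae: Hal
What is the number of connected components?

Component: {Gus}
Component: {Cal, Dee}
Component: {Eli, Ben}
Component: {Quy, Pat, Hal, Tao, Rae}

4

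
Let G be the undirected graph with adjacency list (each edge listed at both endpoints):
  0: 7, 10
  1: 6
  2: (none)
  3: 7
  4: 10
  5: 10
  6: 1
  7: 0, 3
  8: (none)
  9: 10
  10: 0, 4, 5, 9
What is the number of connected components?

4

Component: {2}
Component: {8}
Component: {1, 6}
Component: {0, 3, 4, 5, 7, 9, 10}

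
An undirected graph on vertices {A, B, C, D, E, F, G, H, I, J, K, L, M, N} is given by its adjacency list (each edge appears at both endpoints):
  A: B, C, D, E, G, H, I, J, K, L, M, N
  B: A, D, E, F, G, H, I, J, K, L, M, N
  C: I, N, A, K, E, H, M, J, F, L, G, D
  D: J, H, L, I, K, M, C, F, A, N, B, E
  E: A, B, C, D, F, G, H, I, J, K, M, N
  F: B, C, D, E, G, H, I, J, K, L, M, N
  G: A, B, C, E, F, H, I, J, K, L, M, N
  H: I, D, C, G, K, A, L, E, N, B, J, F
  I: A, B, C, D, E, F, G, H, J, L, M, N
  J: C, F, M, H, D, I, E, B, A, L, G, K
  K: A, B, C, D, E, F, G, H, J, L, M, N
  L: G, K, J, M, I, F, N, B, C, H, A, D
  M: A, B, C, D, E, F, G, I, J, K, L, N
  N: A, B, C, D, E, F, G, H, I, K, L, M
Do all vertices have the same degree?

Yes

Degrees: A:12, B:12, C:12, D:12, E:12, F:12, G:12, H:12, I:12, J:12, K:12, L:12, M:12, N:12
All degrees equal 12; the graph is regular.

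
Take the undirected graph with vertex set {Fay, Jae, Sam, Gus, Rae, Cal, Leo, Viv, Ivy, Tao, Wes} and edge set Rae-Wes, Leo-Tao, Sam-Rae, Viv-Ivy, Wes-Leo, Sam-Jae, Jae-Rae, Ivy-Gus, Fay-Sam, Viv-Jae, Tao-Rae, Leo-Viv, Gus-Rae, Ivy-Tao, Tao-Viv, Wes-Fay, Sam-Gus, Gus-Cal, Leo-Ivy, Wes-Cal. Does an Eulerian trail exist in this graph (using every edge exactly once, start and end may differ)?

Yes

Degrees: Fay:2, Jae:3, Sam:4, Gus:4, Rae:5, Cal:2, Leo:4, Viv:4, Ivy:4, Tao:4, Wes:4
Odd-degree vertices: Jae, Rae (2 total).
With 2 odd-degree vertices and all edges in one connected piece, an Eulerian trail exists (from Jae to Rae).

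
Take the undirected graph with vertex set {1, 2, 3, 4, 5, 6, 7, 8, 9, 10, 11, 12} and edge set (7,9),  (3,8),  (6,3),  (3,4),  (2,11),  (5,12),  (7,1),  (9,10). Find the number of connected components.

4

Component: {2, 11}
Component: {5, 12}
Component: {1, 7, 9, 10}
Component: {3, 4, 6, 8}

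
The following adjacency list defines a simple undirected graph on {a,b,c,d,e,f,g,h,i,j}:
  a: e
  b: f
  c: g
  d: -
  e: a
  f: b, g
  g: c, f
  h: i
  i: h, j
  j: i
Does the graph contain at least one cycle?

No

|V| = 10, |E| = 6, number of components = 4.
Since 6 = 10 - 4, the graph is a forest and contains no cycle.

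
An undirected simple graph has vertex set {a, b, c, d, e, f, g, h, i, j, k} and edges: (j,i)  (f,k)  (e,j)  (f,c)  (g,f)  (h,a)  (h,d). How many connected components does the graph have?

4

Component: {b}
Component: {a, d, h}
Component: {e, i, j}
Component: {c, f, g, k}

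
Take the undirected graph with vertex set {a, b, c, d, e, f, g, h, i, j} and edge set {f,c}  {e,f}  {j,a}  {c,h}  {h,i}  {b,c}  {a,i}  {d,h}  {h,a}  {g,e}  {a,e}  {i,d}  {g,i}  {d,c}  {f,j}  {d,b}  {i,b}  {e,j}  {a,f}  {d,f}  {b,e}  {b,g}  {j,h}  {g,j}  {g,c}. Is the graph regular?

Degrees: a:5, b:5, c:5, d:5, e:5, f:5, g:5, h:5, i:5, j:5
All degrees equal 5; the graph is regular.

Yes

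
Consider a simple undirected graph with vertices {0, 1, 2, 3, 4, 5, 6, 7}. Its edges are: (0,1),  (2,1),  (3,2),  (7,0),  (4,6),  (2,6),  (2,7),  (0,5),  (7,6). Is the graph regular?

Degrees: 0:3, 1:2, 2:4, 3:1, 4:1, 5:1, 6:3, 7:3
Degrees are not all equal (e.g. deg(3)=1 but deg(2)=4); not regular.

No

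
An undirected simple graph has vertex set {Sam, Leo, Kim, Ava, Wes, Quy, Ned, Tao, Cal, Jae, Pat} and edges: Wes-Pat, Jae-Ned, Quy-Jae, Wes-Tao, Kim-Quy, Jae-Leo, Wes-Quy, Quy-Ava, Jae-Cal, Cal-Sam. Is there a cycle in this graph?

The graph has 11 vertices, 10 edges, and 1 connected component.
Since 10 = 11 - 1, the graph is a forest and contains no cycle.

No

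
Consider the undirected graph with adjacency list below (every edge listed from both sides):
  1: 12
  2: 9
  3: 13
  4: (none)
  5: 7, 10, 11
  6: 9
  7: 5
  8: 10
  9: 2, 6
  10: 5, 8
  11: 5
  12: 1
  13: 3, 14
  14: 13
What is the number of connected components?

Component: {4}
Component: {1, 12}
Component: {2, 6, 9}
Component: {3, 13, 14}
Component: {5, 7, 8, 10, 11}

5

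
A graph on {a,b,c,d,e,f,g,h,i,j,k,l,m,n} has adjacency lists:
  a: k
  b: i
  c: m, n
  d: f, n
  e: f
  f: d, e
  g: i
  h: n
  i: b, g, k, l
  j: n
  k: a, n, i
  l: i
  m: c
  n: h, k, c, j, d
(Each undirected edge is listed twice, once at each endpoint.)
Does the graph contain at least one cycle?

No

The graph has 14 vertices, 13 edges, and 1 connected component.
A forest on 14 vertices with 1 component has exactly 13 edges, which matches — so no cycle.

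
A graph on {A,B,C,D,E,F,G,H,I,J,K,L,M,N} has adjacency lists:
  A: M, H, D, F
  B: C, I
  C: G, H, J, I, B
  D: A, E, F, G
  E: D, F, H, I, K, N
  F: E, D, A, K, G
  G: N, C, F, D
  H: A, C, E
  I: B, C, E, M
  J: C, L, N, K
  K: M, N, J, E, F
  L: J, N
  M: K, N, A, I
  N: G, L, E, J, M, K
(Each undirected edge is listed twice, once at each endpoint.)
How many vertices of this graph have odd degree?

4

Degrees: A:4, B:2, C:5, D:4, E:6, F:5, G:4, H:3, I:4, J:4, K:5, L:2, M:4, N:6
Odd-degree vertices: C, F, H, K.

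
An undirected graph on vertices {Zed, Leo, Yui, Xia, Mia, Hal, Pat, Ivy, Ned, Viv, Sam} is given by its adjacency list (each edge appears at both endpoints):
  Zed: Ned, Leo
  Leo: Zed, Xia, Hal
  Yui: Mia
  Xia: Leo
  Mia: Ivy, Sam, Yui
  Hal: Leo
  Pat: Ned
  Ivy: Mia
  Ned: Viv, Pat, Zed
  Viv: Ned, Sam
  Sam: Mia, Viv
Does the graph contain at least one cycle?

The graph has 11 vertices, 10 edges, and 1 connected component.
A forest on 11 vertices with 1 component has exactly 10 edges, which matches — so no cycle.

No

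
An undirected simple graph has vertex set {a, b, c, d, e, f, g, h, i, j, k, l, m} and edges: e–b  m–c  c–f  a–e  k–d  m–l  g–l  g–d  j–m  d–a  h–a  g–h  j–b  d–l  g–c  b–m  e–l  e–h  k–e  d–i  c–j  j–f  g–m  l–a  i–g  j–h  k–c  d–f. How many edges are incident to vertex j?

5

Neighbors of j: b, c, f, h, m.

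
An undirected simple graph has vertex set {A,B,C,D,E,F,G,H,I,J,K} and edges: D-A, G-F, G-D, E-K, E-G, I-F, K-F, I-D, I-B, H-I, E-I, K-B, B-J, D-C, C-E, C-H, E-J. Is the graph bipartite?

Partition the vertices as {B, D, E, F, H} vs {A, C, G, I, J, K}. Each listed edge has one endpoint in each part, so the graph is bipartite.

Yes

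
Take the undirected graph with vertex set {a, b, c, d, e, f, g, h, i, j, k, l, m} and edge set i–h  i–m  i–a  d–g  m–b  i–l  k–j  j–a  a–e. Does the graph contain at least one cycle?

The graph has 13 vertices, 9 edges, and 4 connected components.
Since 9 = 13 - 4, the graph is a forest and contains no cycle.

No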